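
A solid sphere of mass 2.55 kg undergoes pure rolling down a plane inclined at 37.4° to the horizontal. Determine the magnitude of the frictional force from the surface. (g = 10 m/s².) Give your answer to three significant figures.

Here I = (2/5)MR², so the shape factor k = I/(MR²) = 0.4.
Along the incline Mg sinθ − f = Ma, and torque about the center fR = Iα = kMR²(a/R) gives f = kMa.
Combining, a = g sinθ/(1+k) and f = kMa = kMg sinθ/(1+k).
f = 0.4 × 2.55 × 10 × sin37.4° / 1.4 ≈ 4.43 N.

f ≈ 4.43 N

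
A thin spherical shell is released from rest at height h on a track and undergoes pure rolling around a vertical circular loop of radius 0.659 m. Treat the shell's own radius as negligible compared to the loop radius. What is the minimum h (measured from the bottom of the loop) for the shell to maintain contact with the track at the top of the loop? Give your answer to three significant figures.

h_min ≈ 1.87 m

For this body I = (2/3)MR², i.e. k = I/(MR²) = 2/3.
At the top, contact is just lost when gravity alone supplies the centripetal force: Mg = Mv_top²/r, i.e. v_top² = gr.
With ω = v/R, the kinetic energy at speed v is ½(1+k)Mv² = (5/6)Mv².
Energy conservation from release (height h) to the top (height 2r): Mgh = Mg(2r) + (5/6)M·gr.
Thus h_min = 2r + (1+k)r/2 = r(2 + 1.667/2) = 0.659 × 2.833 ≈ 1.87 m.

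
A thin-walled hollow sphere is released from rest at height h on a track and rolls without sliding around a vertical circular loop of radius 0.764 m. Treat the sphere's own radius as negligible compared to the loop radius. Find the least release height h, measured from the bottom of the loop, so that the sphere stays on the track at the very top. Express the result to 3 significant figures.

h_min ≈ 2.16 m

Here I = (2/3)MR², so the shape factor k = I/(MR²) = 2/3.
At the top, contact is just lost when gravity alone supplies the centripetal force: Mg = Mv_top²/r, i.e. v_top² = gr.
With ω = v/R, the kinetic energy at speed v is ½(1+k)Mv² = (5/6)Mv².
Energy conservation from release (height h) to the top (height 2r): Mgh = Mg(2r) + (5/6)M·gr.
Thus h_min = 2r + (1+k)r/2 = r(2 + 1.667/2) = 0.764 × 2.833 ≈ 2.16 m.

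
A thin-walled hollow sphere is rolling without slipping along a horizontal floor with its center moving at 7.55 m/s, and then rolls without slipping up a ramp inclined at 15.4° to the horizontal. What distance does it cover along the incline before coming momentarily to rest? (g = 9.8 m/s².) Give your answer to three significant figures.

With I = (2/3)MR², the ratio k = I/(MR²) is 2/3.
Rolling without slipping gives ω = v/R, so the total kinetic energy is ½Mv² + ½Iω² = ½(1+k)Mv² = (5/6)Mv².
Setting this equal to Mgh gives the vertical rise h = (1+k)v₀²/(2g) = 1.667×7.55²/(2×9.8) = 4.847 m.
Along the incline, d = h/sinθ = 4.847/sin15.4° ≈ 18.3 m.

d ≈ 18.3 m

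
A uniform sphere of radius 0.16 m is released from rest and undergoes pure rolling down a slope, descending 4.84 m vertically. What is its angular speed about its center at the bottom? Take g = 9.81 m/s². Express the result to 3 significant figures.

The moment of inertia is (2/5)MR², giving k ≡ I/(MR²) = 0.4.
Rolling without slipping gives ω = v/R, so the total kinetic energy is ½Mv² + ½Iω² = ½(1+k)Mv² = (7/10)Mv².
Energy conservation Mgh = ½(1+k)Mv² gives v = √(2gh/(1+k)) = √(2 × 9.81 × 4.84 / 1.4) = 8.236 m/s.
The angular speed follows from ω = v/R = 8.236/0.16 ≈ 51.5 rad/s.

ω ≈ 51.5 rad/s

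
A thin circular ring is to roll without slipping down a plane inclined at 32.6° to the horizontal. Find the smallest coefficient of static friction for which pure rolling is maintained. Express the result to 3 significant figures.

μ_min ≈ 0.320

For this body I = MR², i.e. k = I/(MR²) = 1.
Translational: Mg sinθ − f = Ma. Rotational about the CM: fR = Iα = kMRa, so f = kMa.
These give a = g sinθ/(1+k) and the required friction f = kMg sinθ/(1+k).
With N = Mg cosθ, the no-slip condition f ≤ μN gives μ_min = f/N = k tanθ/(1+k).
μ_min = 1 × tan32.6° / 2 ≈ 0.320.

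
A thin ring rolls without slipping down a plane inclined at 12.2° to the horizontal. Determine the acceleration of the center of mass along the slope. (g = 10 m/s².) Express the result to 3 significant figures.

Here I = MR², so the shape factor k = I/(MR²) = 1.
Newton's second law down the slope: Mg sinθ − f = Ma. The torque equation fR = Iα (with α = a/R) gives f = kMa.
Eliminating f: Mg sinθ = (1+k)Ma, so a = g sinθ/(1+k) = 10 × sin12.2° / 2 ≈ 1.06 m/s².

a ≈ 1.06 m/s²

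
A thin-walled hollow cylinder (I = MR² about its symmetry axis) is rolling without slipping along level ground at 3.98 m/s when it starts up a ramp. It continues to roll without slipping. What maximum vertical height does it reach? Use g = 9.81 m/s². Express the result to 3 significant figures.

The moment of inertia is MR², giving k ≡ I/(MR²) = 1.
Pure rolling means v = ωR; then KE = ½Mv² + ½I(v/R)² = ½(1+k)Mv² = Mv².
All of this converts to potential energy at the highest point: Mv₀² = Mgh.
Thus h = (1+k)v₀²/(2g) = 2 × 3.98² / (2 × 9.81) ≈ 1.61 m.

h ≈ 1.61 m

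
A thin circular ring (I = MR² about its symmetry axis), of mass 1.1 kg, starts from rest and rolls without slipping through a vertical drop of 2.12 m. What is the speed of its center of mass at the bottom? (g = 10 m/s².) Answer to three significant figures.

v ≈ 4.60 m/s

Here I = MR², so the shape factor k = I/(MR²) = 1.
The rolling condition ω = v/R makes the rotational term ½I(v/R)² = ½kMv², so KE_total = ½(1+k)Mv² = Mv².
Energy conservation: Mgh = Mv², so v = √(2gh/(1+k)) = √(2 × 10 × 2.12 / 2) ≈ 4.60 m/s.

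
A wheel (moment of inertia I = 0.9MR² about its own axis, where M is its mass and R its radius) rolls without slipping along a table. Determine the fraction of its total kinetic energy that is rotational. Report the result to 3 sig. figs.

fraction ≈ 0.474

With I = 0.9MR², the ratio k = I/(MR²) is 0.9.
With ω = v/R, KE_trans = ½Mv² and KE_rot = ½Iω² = ½kMv², so KE_total = ½(1+k)Mv².
The rotational fraction is therefore k/(1+k) = 0.9/1.9 ≈ 0.474.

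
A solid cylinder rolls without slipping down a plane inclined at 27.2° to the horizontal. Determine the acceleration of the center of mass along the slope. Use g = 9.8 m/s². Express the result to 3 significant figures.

The moment of inertia is (1/2)MR², giving k ≡ I/(MR²) = 0.5.
Translational: Mg sinθ − f = Ma. Rotational about the CM: fR = Iα = kMRa, so f = kMa.
Eliminating f: Mg sinθ = (1+k)Ma, so a = g sinθ/(1+k) = 9.8 × sin27.2° / 1.5 ≈ 2.99 m/s².

a ≈ 2.99 m/s²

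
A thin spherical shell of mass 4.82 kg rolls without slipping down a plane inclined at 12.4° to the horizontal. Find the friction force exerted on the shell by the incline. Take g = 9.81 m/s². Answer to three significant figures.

The moment of inertia is (2/3)MR², giving k ≡ I/(MR²) = 2/3.
Translational: Mg sinθ − f = Ma. Rotational about the CM: fR = Iα = kMRa, so f = kMa.
Combining, a = g sinθ/(1+k) and f = kMa = kMg sinθ/(1+k).
f = (2/3) × 4.82 × 9.81 × sin12.4° / 1.667 ≈ 4.06 N.

f ≈ 4.06 N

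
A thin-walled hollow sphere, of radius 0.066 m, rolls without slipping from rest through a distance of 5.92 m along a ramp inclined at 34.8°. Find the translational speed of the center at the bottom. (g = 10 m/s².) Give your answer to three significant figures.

v ≈ 6.37 m/s

Here I = (2/3)MR², so the shape factor k = I/(MR²) = 2/3.
Since it rolls without slipping, ω = v/R and KE = ½Mv² + ½Iω² = ½(1+k)Mv² = (5/6)Mv².
The vertical drop is h = L sinθ = 5.92 × sin34.8° = 3.379 m.
Setting Mgh = (5/6)Mv² gives v = √(2gh/(1+k)) = √(2·10·3.379/1.667) ≈ 6.37 m/s.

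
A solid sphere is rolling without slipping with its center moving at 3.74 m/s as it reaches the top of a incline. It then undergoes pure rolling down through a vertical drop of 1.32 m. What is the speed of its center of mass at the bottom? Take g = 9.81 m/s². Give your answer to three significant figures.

With I = (2/5)MR², the ratio k = I/(MR²) is 0.4.
Since it rolls without slipping, ω = v/R and KE = ½Mv² + ½Iω² = ½(1+k)Mv² = (7/10)Mv².
Energy conservation: (7/10)Mv₀² + Mgh = (7/10)Mv², so v² = v₀² + 2gh/(1+k).
v = √(3.74² + 2×9.81×1.32/1.4) = √32.49 ≈ 5.70 m/s.

v ≈ 5.70 m/s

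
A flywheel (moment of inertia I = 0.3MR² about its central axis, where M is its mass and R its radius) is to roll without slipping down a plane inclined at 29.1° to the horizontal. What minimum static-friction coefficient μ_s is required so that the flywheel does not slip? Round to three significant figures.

μ_min ≈ 0.128

Here I = 0.3MR², so the shape factor k = I/(MR²) = 0.3.
Along the incline Mg sinθ − f = Ma, and torque about the center fR = Iα = kMR²(a/R) gives f = kMa.
These give a = g sinθ/(1+k) and the required friction f = kMg sinθ/(1+k).
With N = Mg cosθ, the no-slip condition f ≤ μN gives μ_min = f/N = k tanθ/(1+k).
μ_min = 0.3 × tan29.1° / 1.3 ≈ 0.128.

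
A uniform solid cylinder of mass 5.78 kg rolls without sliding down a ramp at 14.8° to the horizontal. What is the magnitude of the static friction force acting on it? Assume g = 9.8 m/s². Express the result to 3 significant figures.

For this body I = (1/2)MR², i.e. k = I/(MR²) = 0.5.
Newton's second law down the slope: Mg sinθ − f = Ma. The torque equation fR = Iα (with α = a/R) gives f = kMa.
Combining, a = g sinθ/(1+k) and f = kMa = kMg sinθ/(1+k).
f = 0.5 × 5.78 × 9.8 × sin14.8° / 1.5 ≈ 4.82 N.

f ≈ 4.82 N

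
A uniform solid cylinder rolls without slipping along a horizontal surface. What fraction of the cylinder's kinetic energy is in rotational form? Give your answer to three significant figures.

For this body I = (1/2)MR², i.e. k = I/(MR²) = 0.5.
Since ω = v/R, the translational part is ½Mv² and the rotational part is ½I(v/R)² = ½kMv²; the total is ½(1+k)Mv².
The rotational fraction is therefore k/(1+k) = 0.5/1.5 ≈ 0.333.

fraction ≈ 0.333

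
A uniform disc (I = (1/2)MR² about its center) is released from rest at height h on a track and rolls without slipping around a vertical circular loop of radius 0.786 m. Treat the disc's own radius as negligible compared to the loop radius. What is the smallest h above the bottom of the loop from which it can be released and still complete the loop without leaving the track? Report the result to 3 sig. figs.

h_min ≈ 2.16 m

With I = (1/2)MR², the ratio k = I/(MR²) is 0.5.
At the top of the loop, the minimum-contact condition is Mg = Mv_top²/r, so v_top² = gr.
With ω = v/R, the kinetic energy at speed v is ½(1+k)Mv² = (3/4)Mv².
Energy conservation from release (height h) to the top (height 2r): Mgh = Mg(2r) + (3/4)M·gr.
Thus h_min = 2r + (1+k)r/2 = r(2 + 1.5/2) = 0.786 × 2.75 ≈ 2.16 m.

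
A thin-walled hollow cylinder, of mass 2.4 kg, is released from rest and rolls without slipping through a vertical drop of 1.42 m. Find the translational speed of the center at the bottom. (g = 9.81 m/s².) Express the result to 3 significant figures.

The moment of inertia is MR², giving k ≡ I/(MR²) = 1.
Pure rolling means v = ωR; then KE = ½Mv² + ½I(v/R)² = ½(1+k)Mv² = Mv².
Energy conservation: Mgh = Mv², so v = √(2gh/(1+k)) = √(2 × 9.81 × 1.42 / 2) ≈ 3.73 m/s.

v ≈ 3.73 m/s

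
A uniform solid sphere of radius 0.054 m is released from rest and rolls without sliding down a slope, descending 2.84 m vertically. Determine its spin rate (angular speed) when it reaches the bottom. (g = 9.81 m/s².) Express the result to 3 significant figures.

Here I = (2/5)MR², so the shape factor k = I/(MR²) = 0.4.
Rolling without slipping gives ω = v/R, so the total kinetic energy is ½Mv² + ½Iω² = ½(1+k)Mv² = (7/10)Mv².
Energy conservation Mgh = ½(1+k)Mv² gives v = √(2gh/(1+k)) = √(2 × 9.81 × 2.84 / 1.4) = 6.309 m/s.
The angular speed follows from ω = v/R = 6.309/0.054 ≈ 117 rad/s.

ω ≈ 117 rad/s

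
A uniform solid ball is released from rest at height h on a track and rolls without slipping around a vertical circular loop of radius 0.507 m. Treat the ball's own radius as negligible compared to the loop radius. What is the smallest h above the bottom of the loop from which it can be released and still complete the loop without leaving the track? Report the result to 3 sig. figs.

h_min ≈ 1.37 m

Here I = (2/5)MR², so the shape factor k = I/(MR²) = 0.4.
At the top, contact is just lost when gravity alone supplies the centripetal force: Mg = Mv_top²/r, i.e. v_top² = gr.
With ω = v/R, the kinetic energy at speed v is ½(1+k)Mv² = (7/10)Mv².
Energy conservation from release (height h) to the top (height 2r): Mgh = Mg(2r) + (7/10)M·gr.
Thus h_min = 2r + (1+k)r/2 = r(2 + 1.4/2) = 0.507 × 2.7 ≈ 1.37 m.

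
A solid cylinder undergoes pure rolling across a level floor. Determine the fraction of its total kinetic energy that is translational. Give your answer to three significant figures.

With I = (1/2)MR², the ratio k = I/(MR²) is 0.5.
With ω = v/R, KE_trans = ½Mv² and KE_rot = ½Iω² = ½kMv², so KE_total = ½(1+k)Mv².
The translational fraction is therefore 1/(1+k) = 1/1.5 ≈ 0.667.

fraction ≈ 0.667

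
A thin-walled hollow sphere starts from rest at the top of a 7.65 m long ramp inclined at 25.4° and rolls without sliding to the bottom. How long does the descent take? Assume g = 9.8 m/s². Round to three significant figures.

t ≈ 2.46 s

With I = (2/3)MR², the ratio k = I/(MR²) is 2/3.
Translational: Mg sinθ − f = Ma. Rotational about the CM: fR = Iα = kMRa, so f = kMa.
Hence a = g sinθ/(1+k) = 9.8×sin25.4°/1.667 = 2.522 m/s².
Starting from rest, L = ½at², so t = √(2L/a) = √(2×7.65/2.522) ≈ 2.46 s.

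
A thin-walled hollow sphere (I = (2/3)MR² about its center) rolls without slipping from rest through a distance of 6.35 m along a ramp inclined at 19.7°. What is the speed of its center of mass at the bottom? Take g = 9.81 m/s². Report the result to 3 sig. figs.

v ≈ 5.02 m/s

With I = (2/3)MR², the ratio k = I/(MR²) is 2/3.
Since it rolls without slipping, ω = v/R and KE = ½Mv² + ½Iω² = ½(1+k)Mv² = (5/6)Mv².
The vertical drop is h = L sinθ = 6.35 × sin19.7° = 2.141 m.
Setting Mgh = (5/6)Mv² gives v = √(2gh/(1+k)) = √(2·9.81·2.141/1.667) ≈ 5.02 m/s.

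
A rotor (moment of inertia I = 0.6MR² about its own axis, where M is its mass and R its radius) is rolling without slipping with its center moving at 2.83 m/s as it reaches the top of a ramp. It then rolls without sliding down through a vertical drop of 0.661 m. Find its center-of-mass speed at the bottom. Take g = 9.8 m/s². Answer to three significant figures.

The moment of inertia is 0.6MR², giving k ≡ I/(MR²) = 0.6.
Since it rolls without slipping, ω = v/R and KE = ½Mv² + ½Iω² = ½(1+k)Mv² = (4/5)Mv².
Energy conservation: (4/5)Mv₀² + Mgh = (4/5)Mv², so v² = v₀² + 2gh/(1+k).
v = √(2.83² + 2×9.8×0.661/1.6) = √16.11 ≈ 4.01 m/s.

v ≈ 4.01 m/s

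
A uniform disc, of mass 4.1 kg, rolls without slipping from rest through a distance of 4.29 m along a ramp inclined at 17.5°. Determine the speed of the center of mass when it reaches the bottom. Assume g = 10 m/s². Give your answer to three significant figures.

Here I = (1/2)MR², so the shape factor k = I/(MR²) = 0.5.
Pure rolling means v = ωR; then KE = ½Mv² + ½I(v/R)² = ½(1+k)Mv² = (3/4)Mv².
The vertical drop is h = L sinθ = 4.29 × sin17.5° = 1.29 m.
Setting Mgh = (3/4)Mv² gives v = √(2gh/(1+k)) = √(2·10·1.29/1.5) ≈ 4.15 m/s.

v ≈ 4.15 m/s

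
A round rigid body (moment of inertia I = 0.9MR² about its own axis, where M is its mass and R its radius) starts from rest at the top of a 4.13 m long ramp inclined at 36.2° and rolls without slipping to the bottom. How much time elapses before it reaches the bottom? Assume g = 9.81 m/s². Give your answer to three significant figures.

For this body I = 0.9MR², i.e. k = I/(MR²) = 0.9.
Translational: Mg sinθ − f = Ma. Rotational about the CM: fR = Iα = kMRa, so f = kMa.
Hence a = g sinθ/(1+k) = 9.81×sin36.2°/1.9 = 3.049 m/s².
Starting from rest, L = ½at², so t = √(2L/a) = √(2×4.13/3.049) ≈ 1.65 s.

t ≈ 1.65 s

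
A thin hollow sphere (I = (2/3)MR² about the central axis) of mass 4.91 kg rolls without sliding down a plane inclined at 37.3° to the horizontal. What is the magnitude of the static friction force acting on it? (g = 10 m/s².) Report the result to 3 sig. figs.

f ≈ 11.9 N

For this body I = (2/3)MR², i.e. k = I/(MR²) = 2/3.
Along the incline Mg sinθ − f = Ma, and torque about the center fR = Iα = kMR²(a/R) gives f = kMa.
Combining, a = g sinθ/(1+k) and f = kMa = kMg sinθ/(1+k).
f = (2/3) × 4.91 × 10 × sin37.3° / 1.667 ≈ 11.9 N.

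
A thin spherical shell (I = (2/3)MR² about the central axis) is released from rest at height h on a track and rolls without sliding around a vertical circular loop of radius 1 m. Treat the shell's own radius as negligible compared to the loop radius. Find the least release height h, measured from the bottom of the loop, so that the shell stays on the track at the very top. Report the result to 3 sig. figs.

Here I = (2/3)MR², so the shape factor k = I/(MR²) = 2/3.
At the top of the loop, the minimum-contact condition is Mg = Mv_top²/r, so v_top² = gr.
With ω = v/R, the kinetic energy at speed v is ½(1+k)Mv² = (5/6)Mv².
Energy conservation from release (height h) to the top (height 2r): Mgh = Mg(2r) + (5/6)M·gr.
Thus h_min = 2r + (1+k)r/2 = r(2 + 1.667/2) = 1 × 2.833 ≈ 2.83 m.

h_min ≈ 2.83 m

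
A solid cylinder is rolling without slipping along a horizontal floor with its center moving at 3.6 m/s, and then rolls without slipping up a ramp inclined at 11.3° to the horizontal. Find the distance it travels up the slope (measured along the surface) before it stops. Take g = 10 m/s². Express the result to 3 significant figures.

d ≈ 4.96 m

For this body I = (1/2)MR², i.e. k = I/(MR²) = 0.5.
Rolling without slipping gives ω = v/R, so the total kinetic energy is ½Mv² + ½Iω² = ½(1+k)Mv² = (3/4)Mv².
Setting this equal to Mgh gives the vertical rise h = (1+k)v₀²/(2g) = 1.5×3.6²/(2×10) = 0.972 m.
The distance along the slope is d = h/sinθ = 0.972/sin11.3° ≈ 4.96 m.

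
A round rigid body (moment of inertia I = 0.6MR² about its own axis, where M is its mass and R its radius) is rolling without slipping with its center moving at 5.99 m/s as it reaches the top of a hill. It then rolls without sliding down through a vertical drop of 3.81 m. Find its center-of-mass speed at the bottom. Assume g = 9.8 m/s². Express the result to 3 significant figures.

v ≈ 9.09 m/s

With I = 0.6MR², the ratio k = I/(MR²) is 0.6.
The rolling condition ω = v/R makes the rotational term ½I(v/R)² = ½kMv², so KE_total = ½(1+k)Mv² = (4/5)Mv².
Energy conservation: (4/5)Mv₀² + Mgh = (4/5)Mv², so v² = v₀² + 2gh/(1+k).
v = √(5.99² + 2×9.8×3.81/1.6) = √82.55 ≈ 9.09 m/s.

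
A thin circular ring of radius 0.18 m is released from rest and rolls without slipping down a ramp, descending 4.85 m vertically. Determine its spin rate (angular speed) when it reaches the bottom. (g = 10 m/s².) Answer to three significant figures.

ω ≈ 38.7 rad/s

Here I = MR², so the shape factor k = I/(MR²) = 1.
Since it rolls without slipping, ω = v/R and KE = ½Mv² + ½Iω² = ½(1+k)Mv² = Mv².
Energy conservation Mgh = ½(1+k)Mv² gives v = √(2gh/(1+k)) = √(2 × 10 × 4.85 / 2) = 6.964 m/s.
The angular speed follows from ω = v/R = 6.964/0.18 ≈ 38.7 rad/s.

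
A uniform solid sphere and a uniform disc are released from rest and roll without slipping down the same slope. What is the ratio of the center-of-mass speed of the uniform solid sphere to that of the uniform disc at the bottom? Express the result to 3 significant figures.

Each satisfies Mgh = ½(1+k)Mv² with k = I/(MR²), so v ∝ 1/√(1+k).
For the uniform solid sphere k = 0.4; for the uniform disc k = 0.5.
v₁/v₂ = √((1+k₂)/(1+k₁)) = √(1.5/1.4) ≈ 1.04.

v_ratio ≈ 1.04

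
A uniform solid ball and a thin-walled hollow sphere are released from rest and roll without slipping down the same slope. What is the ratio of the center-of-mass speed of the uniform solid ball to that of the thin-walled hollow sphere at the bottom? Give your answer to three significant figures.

Each satisfies Mgh = ½(1+k)Mv² with k = I/(MR²), so v ∝ 1/√(1+k).
For the uniform solid ball k = 0.4; for the thin-walled hollow sphere k = 2/3.
v₁/v₂ = √((1+k₂)/(1+k₁)) = √(1.667/1.4) ≈ 1.09.

v_ratio ≈ 1.09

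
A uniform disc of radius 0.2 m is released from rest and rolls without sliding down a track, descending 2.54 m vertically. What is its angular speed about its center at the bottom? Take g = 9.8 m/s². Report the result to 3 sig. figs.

With I = (1/2)MR², the ratio k = I/(MR²) is 0.5.
Since it rolls without slipping, ω = v/R and KE = ½Mv² + ½Iω² = ½(1+k)Mv² = (3/4)Mv².
Energy conservation Mgh = ½(1+k)Mv² gives v = √(2gh/(1+k)) = √(2 × 9.8 × 2.54 / 1.5) = 5.761 m/s.
Then ω = v/R = 5.761 / 0.2 ≈ 28.8 rad/s.

ω ≈ 28.8 rad/s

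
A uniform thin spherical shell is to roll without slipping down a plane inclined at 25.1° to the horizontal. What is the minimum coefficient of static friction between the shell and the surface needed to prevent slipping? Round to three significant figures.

For this body I = (2/3)MR², i.e. k = I/(MR²) = 2/3.
Along the incline Mg sinθ − f = Ma, and torque about the center fR = Iα = kMR²(a/R) gives f = kMa.
These give a = g sinθ/(1+k) and the required friction f = kMg sinθ/(1+k).
With N = Mg cosθ, the no-slip condition f ≤ μN gives μ_min = f/N = k tanθ/(1+k).
μ_min = (2/3) × tan25.1° / 1.667 ≈ 0.187.

μ_min ≈ 0.187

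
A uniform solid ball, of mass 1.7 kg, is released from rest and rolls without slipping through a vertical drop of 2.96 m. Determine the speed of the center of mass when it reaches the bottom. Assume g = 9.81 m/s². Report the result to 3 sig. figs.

The moment of inertia is (2/5)MR², giving k ≡ I/(MR²) = 0.4.
Rolling without slipping gives ω = v/R, so the total kinetic energy is ½Mv² + ½Iω² = ½(1+k)Mv² = (7/10)Mv².
Setting Mgh = (7/10)Mv² gives v = √(2gh/(1+k)) = √(2·9.81·2.96/1.4) ≈ 6.44 m/s.

v ≈ 6.44 m/s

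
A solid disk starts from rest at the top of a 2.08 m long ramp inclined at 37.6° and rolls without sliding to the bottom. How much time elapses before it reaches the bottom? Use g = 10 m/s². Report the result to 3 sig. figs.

t ≈ 1.01 s

Here I = (1/2)MR², so the shape factor k = I/(MR²) = 0.5.
Translational: Mg sinθ − f = Ma. Rotational about the CM: fR = Iα = kMRa, so f = kMa.
Hence a = g sinθ/(1+k) = 10×sin37.6°/1.5 = 4.068 m/s².
With constant a from rest, t = √(2L/a) = √(2·2.08/4.068) ≈ 1.01 s.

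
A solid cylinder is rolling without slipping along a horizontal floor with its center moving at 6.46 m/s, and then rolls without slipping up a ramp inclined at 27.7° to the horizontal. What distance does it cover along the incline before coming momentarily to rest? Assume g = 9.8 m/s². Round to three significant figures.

d ≈ 6.87 m

For this body I = (1/2)MR², i.e. k = I/(MR²) = 0.5.
The rolling condition ω = v/R makes the rotational term ½I(v/R)² = ½kMv², so KE_total = ½(1+k)Mv² = (3/4)Mv².
Setting this equal to Mgh gives the vertical rise h = (1+k)v₀²/(2g) = 1.5×6.46²/(2×9.8) = 3.194 m.
The distance along the slope is d = h/sinθ = 3.194/sin27.7° ≈ 6.87 m.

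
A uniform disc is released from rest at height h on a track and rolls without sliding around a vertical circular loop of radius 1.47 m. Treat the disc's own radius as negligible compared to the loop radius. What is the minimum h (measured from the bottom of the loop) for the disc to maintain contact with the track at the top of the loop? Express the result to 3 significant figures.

The moment of inertia is (1/2)MR², giving k ≡ I/(MR²) = 0.5.
At the top of the loop, the minimum-contact condition is Mg = Mv_top²/r, so v_top² = gr.
With ω = v/R, the kinetic energy at speed v is ½(1+k)Mv² = (3/4)Mv².
Energy conservation from release (height h) to the top (height 2r): Mgh = Mg(2r) + (3/4)M·gr.
Thus h_min = 2r + (1+k)r/2 = r(2 + 1.5/2) = 1.47 × 2.75 ≈ 4.04 m.

h_min ≈ 4.04 m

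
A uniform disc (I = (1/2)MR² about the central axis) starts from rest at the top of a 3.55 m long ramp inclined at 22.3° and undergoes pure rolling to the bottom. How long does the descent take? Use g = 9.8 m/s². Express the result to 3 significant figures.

The moment of inertia is (1/2)MR², giving k ≡ I/(MR²) = 0.5.
Along the incline Mg sinθ − f = Ma, and torque about the center fR = Iα = kMR²(a/R) gives f = kMa.
Hence a = g sinθ/(1+k) = 9.8×sin22.3°/1.5 = 2.479 m/s².
Starting from rest, L = ½at², so t = √(2L/a) = √(2×3.55/2.479) ≈ 1.69 s.

t ≈ 1.69 s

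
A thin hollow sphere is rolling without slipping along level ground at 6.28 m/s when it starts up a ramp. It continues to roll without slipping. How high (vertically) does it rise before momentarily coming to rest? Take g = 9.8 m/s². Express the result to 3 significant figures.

For this body I = (2/3)MR², i.e. k = I/(MR²) = 2/3.
The rolling condition ω = v/R makes the rotational term ½I(v/R)² = ½kMv², so KE_total = ½(1+k)Mv² = (5/6)Mv².
All of this converts to potential energy at the highest point: (5/6)Mv₀² = Mgh.
Thus h = (1+k)v₀²/(2g) = 1.667 × 6.28² / (2 × 9.8) ≈ 3.35 m.

h ≈ 3.35 m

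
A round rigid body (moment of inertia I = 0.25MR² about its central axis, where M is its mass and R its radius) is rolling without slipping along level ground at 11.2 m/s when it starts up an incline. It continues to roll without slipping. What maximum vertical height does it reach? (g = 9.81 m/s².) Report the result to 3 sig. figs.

For this body I = 0.25MR², i.e. k = I/(MR²) = 0.25.
Rolling without slipping gives ω = v/R, so the total kinetic energy is ½Mv² + ½Iω² = ½(1+k)Mv² = (5/8)Mv².
At the top the kinetic energy is zero, so (5/8)Mv₀² = Mgh.
Thus h = (1+k)v₀²/(2g) = 1.25 × 11.2² / (2 × 9.81) ≈ 7.99 m.

h ≈ 7.99 m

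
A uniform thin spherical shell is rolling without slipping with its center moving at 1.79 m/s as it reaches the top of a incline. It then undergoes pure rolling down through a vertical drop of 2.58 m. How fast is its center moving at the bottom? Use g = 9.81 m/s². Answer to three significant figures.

For this body I = (2/3)MR², i.e. k = I/(MR²) = 2/3.
Rolling without slipping gives ω = v/R, so the total kinetic energy is ½Mv² + ½Iω² = ½(1+k)Mv² = (5/6)Mv².
Conserving energy between top and bottom: (5/6)Mv² = (5/6)Mv₀² + Mgh, hence v² = v₀² + 2gh/(1+k).
v = √(1.79² + 2×9.81×2.58/1.667) = √33.58 ≈ 5.79 m/s.

v ≈ 5.79 m/s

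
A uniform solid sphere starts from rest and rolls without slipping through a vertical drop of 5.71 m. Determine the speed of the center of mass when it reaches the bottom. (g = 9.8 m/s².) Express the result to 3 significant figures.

v ≈ 8.94 m/s

The moment of inertia is (2/5)MR², giving k ≡ I/(MR²) = 0.4.
Pure rolling means v = ωR; then KE = ½Mv² + ½I(v/R)² = ½(1+k)Mv² = (7/10)Mv².
Energy conservation: Mgh = (7/10)Mv², so v = √(2gh/(1+k)) = √(2 × 9.8 × 5.71 / 1.4) ≈ 8.94 m/s.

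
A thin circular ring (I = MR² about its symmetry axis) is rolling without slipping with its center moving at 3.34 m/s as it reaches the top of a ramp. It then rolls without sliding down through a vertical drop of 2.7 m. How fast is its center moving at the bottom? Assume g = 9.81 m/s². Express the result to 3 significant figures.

v ≈ 6.14 m/s

With I = MR², the ratio k = I/(MR²) is 1.
Pure rolling means v = ωR; then KE = ½Mv² + ½I(v/R)² = ½(1+k)Mv² = Mv².
Energy conservation: Mv₀² + Mgh = Mv², so v² = v₀² + 2gh/(1+k).
v = √(3.34² + 2×9.81×2.7/2) = √37.64 ≈ 6.14 m/s.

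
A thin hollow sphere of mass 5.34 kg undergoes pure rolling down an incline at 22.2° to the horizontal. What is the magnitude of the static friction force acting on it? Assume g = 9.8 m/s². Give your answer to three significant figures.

For this body I = (2/3)MR², i.e. k = I/(MR²) = 2/3.
Translational: Mg sinθ − f = Ma. Rotational about the CM: fR = Iα = kMRa, so f = kMa.
Combining, a = g sinθ/(1+k) and f = kMa = kMg sinθ/(1+k).
f = (2/3) × 5.34 × 9.8 × sin22.2° / 1.667 ≈ 7.91 N.

f ≈ 7.91 N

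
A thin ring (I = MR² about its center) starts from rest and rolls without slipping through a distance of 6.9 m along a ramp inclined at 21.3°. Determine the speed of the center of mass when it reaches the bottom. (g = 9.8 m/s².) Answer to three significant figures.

v ≈ 4.96 m/s

The moment of inertia is MR², giving k ≡ I/(MR²) = 1.
Since it rolls without slipping, ω = v/R and KE = ½Mv² + ½Iω² = ½(1+k)Mv² = Mv².
The vertical drop is h = L sinθ = 6.9 × sin21.3° = 2.506 m.
Setting Mgh = Mv² gives v = √(2gh/(1+k)) = √(2·9.8·2.506/2) ≈ 4.96 m/s.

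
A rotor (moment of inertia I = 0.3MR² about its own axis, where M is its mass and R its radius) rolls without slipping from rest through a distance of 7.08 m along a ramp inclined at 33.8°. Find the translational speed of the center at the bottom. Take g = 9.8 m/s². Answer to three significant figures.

v ≈ 7.71 m/s

With I = 0.3MR², the ratio k = I/(MR²) is 0.3.
Since it rolls without slipping, ω = v/R and KE = ½Mv² + ½Iω² = ½(1+k)Mv² = (13/20)Mv².
The vertical drop is h = L sinθ = 7.08 × sin33.8° = 3.939 m.
Energy conservation: Mgh = (13/20)Mv², so v = √(2gh/(1+k)) = √(2 × 9.8 × 3.939 / 1.3) ≈ 7.71 m/s.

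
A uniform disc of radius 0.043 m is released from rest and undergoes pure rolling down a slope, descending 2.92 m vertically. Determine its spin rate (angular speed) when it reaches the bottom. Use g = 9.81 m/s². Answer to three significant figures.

ω ≈ 144 rad/s

With I = (1/2)MR², the ratio k = I/(MR²) is 0.5.
The rolling condition ω = v/R makes the rotational term ½I(v/R)² = ½kMv², so KE_total = ½(1+k)Mv² = (3/4)Mv².
Energy conservation Mgh = ½(1+k)Mv² gives v = √(2gh/(1+k)) = √(2 × 9.81 × 2.92 / 1.5) = 6.18 m/s.
Then ω = v/R = 6.18 / 0.043 ≈ 144 rad/s.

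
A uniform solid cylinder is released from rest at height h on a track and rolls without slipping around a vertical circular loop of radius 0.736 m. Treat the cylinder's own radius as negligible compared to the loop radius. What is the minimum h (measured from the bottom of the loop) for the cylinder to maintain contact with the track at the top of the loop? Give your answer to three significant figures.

h_min ≈ 2.02 m

Here I = (1/2)MR², so the shape factor k = I/(MR²) = 0.5.
At the top, contact is just lost when gravity alone supplies the centripetal force: Mg = Mv_top²/r, i.e. v_top² = gr.
With ω = v/R, the kinetic energy at speed v is ½(1+k)Mv² = (3/4)Mv².
Energy conservation from release (height h) to the top (height 2r): Mgh = Mg(2r) + (3/4)M·gr.
Thus h_min = 2r + (1+k)r/2 = r(2 + 1.5/2) = 0.736 × 2.75 ≈ 2.02 m.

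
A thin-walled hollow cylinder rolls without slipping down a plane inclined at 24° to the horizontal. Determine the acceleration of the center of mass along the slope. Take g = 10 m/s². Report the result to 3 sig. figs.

With I = MR², the ratio k = I/(MR²) is 1.
Newton's second law down the slope: Mg sinθ − f = Ma. The torque equation fR = Iα (with α = a/R) gives f = kMa.
Eliminating f: Mg sinθ = (1+k)Ma, so a = g sinθ/(1+k) = 10 × sin24° / 2 ≈ 2.03 m/s².

a ≈ 2.03 m/s²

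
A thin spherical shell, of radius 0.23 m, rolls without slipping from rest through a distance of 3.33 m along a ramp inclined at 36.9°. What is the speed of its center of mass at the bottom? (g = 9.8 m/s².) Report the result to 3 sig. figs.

For this body I = (2/3)MR², i.e. k = I/(MR²) = 2/3.
Since it rolls without slipping, ω = v/R and KE = ½Mv² + ½Iω² = ½(1+k)Mv² = (5/6)Mv².
The vertical drop is h = L sinθ = 3.33 × sin36.9° = 1.999 m.
Setting Mgh = (5/6)Mv² gives v = √(2gh/(1+k)) = √(2·9.8·1.999/1.667) ≈ 4.85 m/s.

v ≈ 4.85 m/s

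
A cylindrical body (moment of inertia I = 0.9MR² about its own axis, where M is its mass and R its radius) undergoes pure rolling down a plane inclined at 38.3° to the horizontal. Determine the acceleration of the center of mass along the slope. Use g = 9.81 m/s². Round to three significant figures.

a ≈ 3.20 m/s²

Here I = 0.9MR², so the shape factor k = I/(MR²) = 0.9.
Translational: Mg sinθ − f = Ma. Rotational about the CM: fR = Iα = kMRa, so f = kMa.
Eliminating f: Mg sinθ = (1+k)Ma, so a = g sinθ/(1+k) = 9.81 × sin38.3° / 1.9 ≈ 3.20 m/s².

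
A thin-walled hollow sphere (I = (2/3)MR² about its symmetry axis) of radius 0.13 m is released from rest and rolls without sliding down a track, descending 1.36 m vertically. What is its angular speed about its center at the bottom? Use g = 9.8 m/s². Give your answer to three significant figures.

ω ≈ 30.8 rad/s

With I = (2/3)MR², the ratio k = I/(MR²) is 2/3.
The rolling condition ω = v/R makes the rotational term ½I(v/R)² = ½kMv², so KE_total = ½(1+k)Mv² = (5/6)Mv².
Energy conservation Mgh = ½(1+k)Mv² gives v = √(2gh/(1+k)) = √(2 × 9.8 × 1.36 / 1.667) = 3.999 m/s.
Then ω = v/R = 3.999 / 0.13 ≈ 30.8 rad/s.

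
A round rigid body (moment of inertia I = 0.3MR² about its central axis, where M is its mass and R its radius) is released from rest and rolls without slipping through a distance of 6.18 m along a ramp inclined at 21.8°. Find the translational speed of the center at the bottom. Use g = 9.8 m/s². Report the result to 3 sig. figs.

v ≈ 5.88 m/s

Here I = 0.3MR², so the shape factor k = I/(MR²) = 0.3.
Rolling without slipping gives ω = v/R, so the total kinetic energy is ½Mv² + ½Iω² = ½(1+k)Mv² = (13/20)Mv².
The vertical drop is h = L sinθ = 6.18 × sin21.8° = 2.295 m.
Energy conservation: Mgh = (13/20)Mv², so v = √(2gh/(1+k)) = √(2 × 9.8 × 2.295 / 1.3) ≈ 5.88 m/s.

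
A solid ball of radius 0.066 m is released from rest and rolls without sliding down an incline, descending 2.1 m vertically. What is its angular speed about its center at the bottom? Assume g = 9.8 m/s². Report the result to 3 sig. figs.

For this body I = (2/5)MR², i.e. k = I/(MR²) = 0.4.
Since it rolls without slipping, ω = v/R and KE = ½Mv² + ½Iω² = ½(1+k)Mv² = (7/10)Mv².
Energy conservation Mgh = ½(1+k)Mv² gives v = √(2gh/(1+k)) = √(2 × 9.8 × 2.1 / 1.4) = 5.422 m/s.
Then ω = v/R = 5.422 / 0.066 ≈ 82.2 rad/s.

ω ≈ 82.2 rad/s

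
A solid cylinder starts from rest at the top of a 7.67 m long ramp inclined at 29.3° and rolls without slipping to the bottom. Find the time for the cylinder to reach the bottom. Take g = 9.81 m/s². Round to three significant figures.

t ≈ 2.19 s

The moment of inertia is (1/2)MR², giving k ≡ I/(MR²) = 0.5.
Newton's second law down the slope: Mg sinθ − f = Ma. The torque equation fR = Iα (with α = a/R) gives f = kMa.
Hence a = g sinθ/(1+k) = 9.81×sin29.3°/1.5 = 3.201 m/s².
With constant a from rest, t = √(2L/a) = √(2·7.67/3.201) ≈ 2.19 s.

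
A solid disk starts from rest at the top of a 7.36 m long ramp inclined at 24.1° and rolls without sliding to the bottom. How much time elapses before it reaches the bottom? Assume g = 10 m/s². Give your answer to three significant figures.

With I = (1/2)MR², the ratio k = I/(MR²) is 0.5.
Along the incline Mg sinθ − f = Ma, and torque about the center fR = Iα = kMR²(a/R) gives f = kMa.
Hence a = g sinθ/(1+k) = 10×sin24.1°/1.5 = 2.722 m/s².
With constant a from rest, t = √(2L/a) = √(2·7.36/2.722) ≈ 2.33 s.

t ≈ 2.33 s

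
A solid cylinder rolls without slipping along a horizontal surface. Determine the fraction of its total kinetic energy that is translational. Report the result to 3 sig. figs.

With I = (1/2)MR², the ratio k = I/(MR²) is 0.5.
Since ω = v/R, the translational part is ½Mv² and the rotational part is ½I(v/R)² = ½kMv²; the total is ½(1+k)Mv².
The translational fraction is therefore 1/(1+k) = 1/1.5 ≈ 0.667.

fraction ≈ 0.667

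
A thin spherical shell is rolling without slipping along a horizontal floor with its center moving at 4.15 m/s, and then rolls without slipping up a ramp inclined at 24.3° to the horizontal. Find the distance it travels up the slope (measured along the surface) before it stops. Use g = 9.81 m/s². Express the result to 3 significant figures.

Here I = (2/3)MR², so the shape factor k = I/(MR²) = 2/3.
Since it rolls without slipping, ω = v/R and KE = ½Mv² + ½Iω² = ½(1+k)Mv² = (5/6)Mv².
Setting this equal to Mgh gives the vertical rise h = (1+k)v₀²/(2g) = 1.667×4.15²/(2×9.81) = 1.463 m.
The distance along the slope is d = h/sinθ = 1.463/sin24.3° ≈ 3.56 m.

d ≈ 3.56 m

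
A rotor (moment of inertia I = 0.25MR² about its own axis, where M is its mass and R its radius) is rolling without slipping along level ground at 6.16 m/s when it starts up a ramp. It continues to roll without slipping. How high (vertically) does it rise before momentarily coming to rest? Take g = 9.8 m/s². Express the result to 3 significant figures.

h ≈ 2.42 m

The moment of inertia is 0.25MR², giving k ≡ I/(MR²) = 0.25.
Rolling without slipping gives ω = v/R, so the total kinetic energy is ½Mv² + ½Iω² = ½(1+k)Mv² = (5/8)Mv².
All of this converts to potential energy at the highest point: (5/8)Mv₀² = Mgh.
Thus h = (1+k)v₀²/(2g) = 1.25 × 6.16² / (2 × 9.8) ≈ 2.42 m.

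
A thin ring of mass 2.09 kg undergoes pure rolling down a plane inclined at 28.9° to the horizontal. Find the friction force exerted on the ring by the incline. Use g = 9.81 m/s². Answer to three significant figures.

f ≈ 4.95 N

The moment of inertia is MR², giving k ≡ I/(MR²) = 1.
Along the incline Mg sinθ − f = Ma, and torque about the center fR = Iα = kMR²(a/R) gives f = kMa.
Combining, a = g sinθ/(1+k) and f = kMa = kMg sinθ/(1+k).
f = 1 × 2.09 × 9.81 × sin28.9° / 2 ≈ 4.95 N.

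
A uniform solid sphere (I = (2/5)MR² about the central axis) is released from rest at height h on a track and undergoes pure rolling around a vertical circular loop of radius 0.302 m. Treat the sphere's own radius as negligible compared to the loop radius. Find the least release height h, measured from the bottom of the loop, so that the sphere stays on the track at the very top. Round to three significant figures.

The moment of inertia is (2/5)MR², giving k ≡ I/(MR²) = 0.4.
At the top, contact is just lost when gravity alone supplies the centripetal force: Mg = Mv_top²/r, i.e. v_top² = gr.
With ω = v/R, the kinetic energy at speed v is ½(1+k)Mv² = (7/10)Mv².
Energy conservation from release (height h) to the top (height 2r): Mgh = Mg(2r) + (7/10)M·gr.
Thus h_min = 2r + (1+k)r/2 = r(2 + 1.4/2) = 0.302 × 2.7 ≈ 0.815 m.

h_min ≈ 0.815 m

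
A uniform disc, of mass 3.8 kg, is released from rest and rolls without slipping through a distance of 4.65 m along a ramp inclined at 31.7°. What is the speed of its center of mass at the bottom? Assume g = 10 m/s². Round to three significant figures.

v ≈ 5.71 m/s

Here I = (1/2)MR², so the shape factor k = I/(MR²) = 0.5.
The rolling condition ω = v/R makes the rotational term ½I(v/R)² = ½kMv², so KE_total = ½(1+k)Mv² = (3/4)Mv².
The vertical drop is h = L sinθ = 4.65 × sin31.7° = 2.443 m.
Energy conservation: Mgh = (3/4)Mv², so v = √(2gh/(1+k)) = √(2 × 10 × 2.443 / 1.5) ≈ 5.71 m/s.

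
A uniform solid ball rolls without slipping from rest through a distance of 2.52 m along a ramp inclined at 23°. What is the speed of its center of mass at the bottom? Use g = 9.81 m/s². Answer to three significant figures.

The moment of inertia is (2/5)MR², giving k ≡ I/(MR²) = 0.4.
The rolling condition ω = v/R makes the rotational term ½I(v/R)² = ½kMv², so KE_total = ½(1+k)Mv² = (7/10)Mv².
The vertical drop is h = L sinθ = 2.52 × sin23° = 0.9846 m.
Energy conservation: Mgh = (7/10)Mv², so v = √(2gh/(1+k)) = √(2 × 9.81 × 0.9846 / 1.4) ≈ 3.71 m/s.

v ≈ 3.71 m/s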